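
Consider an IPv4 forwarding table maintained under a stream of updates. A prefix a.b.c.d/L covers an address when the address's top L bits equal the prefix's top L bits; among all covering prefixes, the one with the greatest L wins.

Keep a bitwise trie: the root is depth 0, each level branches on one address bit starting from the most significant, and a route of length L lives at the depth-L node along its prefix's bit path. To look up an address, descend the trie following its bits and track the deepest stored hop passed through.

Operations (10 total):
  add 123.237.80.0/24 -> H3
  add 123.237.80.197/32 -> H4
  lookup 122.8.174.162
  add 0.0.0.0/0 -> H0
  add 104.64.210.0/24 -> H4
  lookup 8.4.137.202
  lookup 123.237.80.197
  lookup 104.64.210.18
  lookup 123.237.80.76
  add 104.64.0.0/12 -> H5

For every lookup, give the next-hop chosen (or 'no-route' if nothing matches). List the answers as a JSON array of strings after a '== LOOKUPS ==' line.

Process each operation:
  + 123.237.80.0/24 (H3) depth=24
  + 123.237.80.197/32 (H4) depth=32
  lookup 122.8.174.162: bits 0111101 walk d0:-→d1:-→d2:-→d3:-→d4:-→d5:-→d6:-→d7:- -> no-route
  + 0.0.0.0/0 (H0) depth=0
  + 104.64.210.0/24 (H4) depth=24
  lookup 8.4.137.202: bits 0 walk d0:H0→d1:- -> H0
  lookup 123.237.80.197: bits 01111011111011010101000011000101 walk d0:H0→d1:-→d2:-→d3:-→d4:-→d5:-→d6:-→d7:-→d8:-→d9:-→d10:-→d11:-→d12:-→d13:-→d14:-→d15:-→d16:-→d17:-→d18:-→d19:-→d20:-→d21:-→d22:-→d23:-→d24:H3→d25:-→d26:-→d27:-→d28:-→d29:-→d30:-→d31:-→d32:H4 -> H4
  lookup 104.64.210.18: bits 011010000100000011010010 walk d0:H0→d1:-→d2:-→d3:-→d4:-→d5:-→d6:-→d7:-→d8:-→d9:-→d10:-→d11:-→d12:-→d13:-→d14:-→d15:-→d16:-→d17:-→d18:-→d19:-→d20:-→d21:-→d22:-→d23:-→d24:H4 -> H4
  lookup 123.237.80.76: bits 011110111110110101010000 walk d0:H0→d1:-→d2:-→d3:-→d4:-→d5:-→d6:-→d7:-→d8:-→d9:-→d10:-→d11:-→d12:-→d13:-→d14:-→d15:-→d16:-→d17:-→d18:-→d19:-→d20:-→d21:-→d22:-→d23:-→d24:H3 -> H3
  + 104.64.0.0/12 (H5) depth=12

== LOOKUPS ==
["no-route","H0","H4","H4","H3"]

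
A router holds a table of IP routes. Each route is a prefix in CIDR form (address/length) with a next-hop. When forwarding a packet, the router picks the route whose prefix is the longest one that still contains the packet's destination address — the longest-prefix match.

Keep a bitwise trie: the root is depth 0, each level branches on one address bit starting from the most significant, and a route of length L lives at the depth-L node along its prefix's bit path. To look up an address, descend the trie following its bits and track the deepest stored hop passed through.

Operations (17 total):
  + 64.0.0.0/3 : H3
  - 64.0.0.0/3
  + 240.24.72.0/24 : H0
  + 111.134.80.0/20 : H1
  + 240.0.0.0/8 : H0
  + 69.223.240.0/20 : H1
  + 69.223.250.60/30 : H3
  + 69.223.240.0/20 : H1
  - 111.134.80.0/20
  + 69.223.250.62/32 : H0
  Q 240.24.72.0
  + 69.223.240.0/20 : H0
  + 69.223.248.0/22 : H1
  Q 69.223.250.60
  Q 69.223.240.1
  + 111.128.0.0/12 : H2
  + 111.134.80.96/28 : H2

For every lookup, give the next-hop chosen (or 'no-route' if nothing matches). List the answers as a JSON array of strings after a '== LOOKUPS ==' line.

Apply in order:
  add 64.0.0.0/3 -> H3 at depth 3
  - 64.0.0.0/3 clear@3
  add 240.24.72.0/24 -> H0 at depth 24
  add 111.134.80.0/20 -> H1 at depth 20
  add 240.0.0.0/8 -> H0 at depth 8
  add 69.223.240.0/20 -> H1 at depth 20
  add 69.223.250.60/30 -> H3 at depth 30
  add 69.223.240.0/20 -> H1 at depth 20
  - 111.134.80.0/20 clear@20
  add 69.223.250.62/32 -> H0 at depth 32
  lookup 240.24.72.0: bits 111100000001100001001000 walk d0:-→d1:-→d2:-→d3:-→d4:-→d5:-→d6:-→d7:-→d8:H0→d9:-→d10:-→d11:-→d12:-→d13:-→d14:-→d15:-→d16:-→d17:-→d18:-→d19:-→d20:-→d21:-→d22:-→d23:-→d24:H0 -> H0
  add 69.223.240.0/20 -> H0 at depth 20
  add 69.223.248.0/22 -> H1 at depth 22
  lookup 69.223.250.60: bits 010001011101111111111010001111 walk d0:-→d1:-→d2:-→d3:-→d4:-→d5:-→d6:-→d7:-→d8:-→d9:-→d10:-→d11:-→d12:-→d13:-→d14:-→d15:-→d16:-→d17:-→d18:-→d19:-→d20:H0→d21:-→d22:H1→d23:-→d24:-→d25:-→d26:-→d27:-→d28:-→d29:-→d30:H3 -> H3
  lookup 69.223.240.1: bits 01000101110111111111 walk d0:-→d1:-→d2:-→d3:-→d4:-→d5:-→d6:-→d7:-→d8:-→d9:-→d10:-→d11:-→d12:-→d13:-→d14:-→d15:-→d16:-→d17:-→d18:-→d19:-→d20:H0 -> H0
  add 111.128.0.0/12 -> H2 at depth 12
  add 111.134.80.96/28 -> H2 at depth 28

== LOOKUPS ==
["H0","H3","H0"]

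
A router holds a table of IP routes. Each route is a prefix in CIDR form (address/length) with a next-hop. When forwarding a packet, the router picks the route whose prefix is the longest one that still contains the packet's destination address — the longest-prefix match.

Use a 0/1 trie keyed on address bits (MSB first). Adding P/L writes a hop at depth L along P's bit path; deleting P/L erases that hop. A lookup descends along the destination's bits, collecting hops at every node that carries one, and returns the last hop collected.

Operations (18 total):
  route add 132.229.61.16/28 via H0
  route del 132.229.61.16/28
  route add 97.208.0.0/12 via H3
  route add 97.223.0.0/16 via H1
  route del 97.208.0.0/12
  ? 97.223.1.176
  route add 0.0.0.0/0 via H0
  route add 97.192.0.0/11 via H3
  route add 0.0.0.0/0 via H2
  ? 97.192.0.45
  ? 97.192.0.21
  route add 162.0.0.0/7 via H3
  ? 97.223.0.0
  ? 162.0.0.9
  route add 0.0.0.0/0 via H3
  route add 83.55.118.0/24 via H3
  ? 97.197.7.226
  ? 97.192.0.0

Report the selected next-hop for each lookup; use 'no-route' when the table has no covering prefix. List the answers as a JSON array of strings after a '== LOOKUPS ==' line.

Apply in order:
  add 132.229.61.16/28 -> H0 at depth 28
  - 132.229.61.16/28 clear@28
  add 97.208.0.0/12 -> H3 at depth 12
  add 97.223.0.0/16 -> H1 at depth 16
  - 97.208.0.0/12 clear@12
  lookup 97.223.1.176: bits 0110000111011111 walk d0:-→d1:-→d2:-→d3:-→d4:-→d5:-→d6:-→d7:-→d8:-→d9:-→d10:-→d11:-→d12:-→d13:-→d14:-→d15:-→d16:H1 -> H1
  add 0.0.0.0/0 -> H0 at depth 0
  add 97.192.0.0/11 -> H3 at depth 11
  add 0.0.0.0/0 -> H2 at depth 0
  lookup 97.192.0.45: bits 01100001110 walk d0:H2→d1:-→d2:-→d3:-→d4:-→d5:-→d6:-→d7:-→d8:-→d9:-→d10:-→d11:H3 -> H3
  lookup 97.192.0.21: bits 01100001110 walk d0:H2→d1:-→d2:-→d3:-→d4:-→d5:-→d6:-→d7:-→d8:-→d9:-→d10:-→d11:H3 -> H3
  add 162.0.0.0/7 -> H3 at depth 7
  lookup 97.223.0.0: bits 0110000111011111 walk d0:H2→d1:-→d2:-→d3:-→d4:-→d5:-→d6:-→d7:-→d8:-→d9:-→d10:-→d11:H3→d12:-→d13:-→d14:-→d15:-→d16:H1 -> H1
  lookup 162.0.0.9: bits 1010001 walk d0:H2→d1:-→d2:-→d3:-→d4:-→d5:-→d6:-→d7:H3 -> H3
  add 0.0.0.0/0 -> H3 at depth 0
  add 83.55.118.0/24 -> H3 at depth 24
  lookup 97.197.7.226: bits 01100001110 walk d0:H3→d1:-→d2:-→d3:-→d4:-→d5:-→d6:-→d7:-→d8:-→d9:-→d10:-→d11:H3 -> H3
  lookup 97.192.0.0: bits 01100001110 walk d0:H3→d1:-→d2:-→d3:-→d4:-→d5:-→d6:-→d7:-→d8:-→d9:-→d10:-→d11:H3 -> H3

== LOOKUPS ==
["H1","H3","H3","H1","H3","H3","H3"]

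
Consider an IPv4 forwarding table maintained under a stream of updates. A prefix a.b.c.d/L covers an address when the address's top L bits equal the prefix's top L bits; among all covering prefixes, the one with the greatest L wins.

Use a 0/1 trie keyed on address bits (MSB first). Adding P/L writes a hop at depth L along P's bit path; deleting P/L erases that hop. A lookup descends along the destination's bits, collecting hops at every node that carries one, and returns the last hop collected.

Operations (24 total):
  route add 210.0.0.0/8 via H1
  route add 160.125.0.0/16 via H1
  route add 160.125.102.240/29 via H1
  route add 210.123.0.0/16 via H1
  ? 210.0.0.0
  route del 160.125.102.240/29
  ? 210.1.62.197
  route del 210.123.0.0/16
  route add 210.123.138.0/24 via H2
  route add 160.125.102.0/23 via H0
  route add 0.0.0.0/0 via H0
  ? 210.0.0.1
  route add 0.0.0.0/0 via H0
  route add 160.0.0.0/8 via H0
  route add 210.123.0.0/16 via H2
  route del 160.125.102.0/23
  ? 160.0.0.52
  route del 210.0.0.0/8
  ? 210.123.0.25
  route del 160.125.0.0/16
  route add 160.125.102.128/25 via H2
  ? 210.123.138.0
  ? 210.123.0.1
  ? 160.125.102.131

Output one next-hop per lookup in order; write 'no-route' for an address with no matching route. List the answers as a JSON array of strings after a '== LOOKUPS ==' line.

Trace:
  add 210.0.0.0/8 -> H1 at depth 8
  add 160.125.0.0/16 -> H1 at depth 16
  add 160.125.102.240/29 -> H1 at depth 29
  add 210.123.0.0/16 -> H1 at depth 16
  lookup 210.0.0.0: bits 110100100 walk d0:-→d1:-→d2:-→d3:-→d4:-→d5:-→d6:-→d7:-→d8:H1→d9:- -> H1
  - 160.125.102.240/29 clear@29
  lookup 210.1.62.197: bits 110100100 walk d0:-→d1:-→d2:-→d3:-→d4:-→d5:-→d6:-→d7:-→d8:H1→d9:- -> H1
  - 210.123.0.0/16 clear@16
  add 210.123.138.0/24 -> H2 at depth 24
  add 160.125.102.0/23 -> H0 at depth 23
  add 0.0.0.0/0 -> H0 at depth 0
  lookup 210.0.0.1: bits 110100100 walk d0:H0→d1:-→d2:-→d3:-→d4:-→d5:-→d6:-→d7:-→d8:H1→d9:- -> H1
  add 0.0.0.0/0 -> H0 at depth 0
  add 160.0.0.0/8 -> H0 at depth 8
  add 210.123.0.0/16 -> H2 at depth 16
  - 160.125.102.0/23 clear@23
  lookup 160.0.0.52: bits 101000000 walk d0:H0→d1:-→d2:-→d3:-→d4:-→d5:-→d6:-→d7:-→d8:H0→d9:- -> H0
  - 210.0.0.0/8 clear@8
  lookup 210.123.0.25: bits 1101001001111011 walk d0:H0→d1:-→d2:-→d3:-→d4:-→d5:-→d6:-→d7:-→d8:-→d9:-→d10:-→d11:-→d12:-→d13:-→d14:-→d15:-→d16:H2 -> H2
  - 160.125.0.0/16 clear@16
  add 160.125.102.128/25 -> H2 at depth 25
  lookup 210.123.138.0: bits 110100100111101110001010 walk d0:H0→d1:-→d2:-→d3:-→d4:-→d5:-→d6:-→d7:-→d8:-→d9:-→d10:-→d11:-→d12:-→d13:-→d14:-→d15:-→d16:H2→d17:-→d18:-→d19:-→d20:-→d21:-→d22:-→d23:-→d24:H2 -> H2
  lookup 210.123.0.1: bits 1101001001111011 walk d0:H0→d1:-→d2:-→d3:-→d4:-→d5:-→d6:-→d7:-→d8:-→d9:-→d10:-→d11:-→d12:-→d13:-→d14:-→d15:-→d16:H2 -> H2
  lookup 160.125.102.131: bits 1010000001111101011001101 walk d0:H0→d1:-→d2:-→d3:-→d4:-→d5:-→d6:-→d7:-→d8:H0→d9:-→d10:-→d11:-→d12:-→d13:-→d14:-→d15:-→d16:-→d17:-→d18:-→d19:-→d20:-→d21:-→d22:-→d23:-→d24:-→d25:H2 -> H2

== LOOKUPS ==
["H1","H1","H1","H0","H2","H2","H2","H2"]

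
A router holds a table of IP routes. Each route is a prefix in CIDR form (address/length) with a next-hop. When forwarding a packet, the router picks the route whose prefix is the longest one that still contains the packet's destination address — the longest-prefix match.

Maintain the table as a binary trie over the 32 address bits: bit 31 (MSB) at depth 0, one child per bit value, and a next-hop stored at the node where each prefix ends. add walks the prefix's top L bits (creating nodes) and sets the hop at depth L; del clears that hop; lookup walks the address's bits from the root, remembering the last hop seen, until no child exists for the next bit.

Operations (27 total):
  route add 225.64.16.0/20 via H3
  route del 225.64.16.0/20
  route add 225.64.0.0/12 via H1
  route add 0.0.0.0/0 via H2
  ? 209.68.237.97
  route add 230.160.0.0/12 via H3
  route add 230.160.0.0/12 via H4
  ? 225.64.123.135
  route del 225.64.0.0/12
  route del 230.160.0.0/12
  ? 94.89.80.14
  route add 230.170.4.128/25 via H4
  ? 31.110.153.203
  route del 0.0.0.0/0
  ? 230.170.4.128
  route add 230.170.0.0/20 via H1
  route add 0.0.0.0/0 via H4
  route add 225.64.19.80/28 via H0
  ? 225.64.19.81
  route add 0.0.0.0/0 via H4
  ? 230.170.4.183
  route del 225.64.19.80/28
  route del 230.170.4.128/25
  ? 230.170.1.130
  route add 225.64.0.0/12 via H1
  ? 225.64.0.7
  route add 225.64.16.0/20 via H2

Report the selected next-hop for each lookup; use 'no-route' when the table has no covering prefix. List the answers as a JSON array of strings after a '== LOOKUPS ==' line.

Apply in order:
  add 225.64.16.0/20 -> H3 at depth 20
  - 225.64.16.0/20 clear@20
  add 225.64.0.0/12 -> H1 at depth 12
  add 0.0.0.0/0 -> H2 at depth 0
  lookup 209.68.237.97: bits 11 walk d0:H2→d1:-→d2:- -> H2
  add 230.160.0.0/12 -> H3 at depth 12
  add 230.160.0.0/12 -> H4 at depth 12
  lookup 225.64.123.135: bits 11100001010000000 walk d0:H2→d1:-→d2:-→d3:-→d4:-→d5:-→d6:-→d7:-→d8:-→d9:-→d10:-→d11:-→d12:H1→d13:-→d14:-→d15:-→d16:-→d17:- -> H1
  - 225.64.0.0/12 clear@12
  - 230.160.0.0/12 clear@12
  lookup 94.89.80.14: bits ε walk d0:H2 -> H2
  add 230.170.4.128/25 -> H4 at depth 25
  lookup 31.110.153.203: bits ε walk d0:H2 -> H2
  - 0.0.0.0/0 clear@0
  lookup 230.170.4.128: bits 1110011010101010000001001 walk d0:-→d1:-→d2:-→d3:-→d4:-→d5:-→d6:-→d7:-→d8:-→d9:-→d10:-→d11:-→d12:-→d13:-→d14:-→d15:-→d16:-→d17:-→d18:-→d19:-→d20:-→d21:-→d22:-→d23:-→d24:-→d25:H4 -> H4
  add 230.170.0.0/20 -> H1 at depth 20
  add 0.0.0.0/0 -> H4 at depth 0
  add 225.64.19.80/28 -> H0 at depth 28
  lookup 225.64.19.81: bits 1110000101000000000100110101 walk d0:H4→d1:-→d2:-→d3:-→d4:-→d5:-→d6:-→d7:-→d8:-→d9:-→d10:-→d11:-→d12:-→d13:-→d14:-→d15:-→d16:-→d17:-→d18:-→d19:-→d20:-→d21:-→d22:-→d23:-→d24:-→d25:-→d26:-→d27:-→d28:H0 -> H0
  add 0.0.0.0/0 -> H4 at depth 0
  lookup 230.170.4.183: bits 1110011010101010000001001 walk d0:H4→d1:-→d2:-→d3:-→d4:-→d5:-→d6:-→d7:-→d8:-→d9:-→d10:-→d11:-→d12:-→d13:-→d14:-→d15:-→d16:-→d17:-→d18:-→d19:-→d20:H1→d21:-→d22:-→d23:-→d24:-→d25:H4 -> H4
  - 225.64.19.80/28 clear@28
  - 230.170.4.128/25 clear@25
  lookup 230.170.1.130: bits 111001101010101000000 walk d0:H4→d1:-→d2:-→d3:-→d4:-→d5:-→d6:-→d7:-→d8:-→d9:-→d10:-→d11:-→d12:-→d13:-→d14:-→d15:-→d16:-→d17:-→d18:-→d19:-→d20:H1→d21:- -> H1
  add 225.64.0.0/12 -> H1 at depth 12
  lookup 225.64.0.7: bits 1110000101000000000 walk d0:H4→d1:-→d2:-→d3:-→d4:-→d5:-→d6:-→d7:-→d8:-→d9:-→d10:-→d11:-→d12:H1→d13:-→d14:-→d15:-→d16:-→d17:-→d18:-→d19:- -> H1
  add 225.64.16.0/20 -> H2 at depth 20

== LOOKUPS ==
["H2","H1","H2","H2","H4","H0","H4","H1","H1"]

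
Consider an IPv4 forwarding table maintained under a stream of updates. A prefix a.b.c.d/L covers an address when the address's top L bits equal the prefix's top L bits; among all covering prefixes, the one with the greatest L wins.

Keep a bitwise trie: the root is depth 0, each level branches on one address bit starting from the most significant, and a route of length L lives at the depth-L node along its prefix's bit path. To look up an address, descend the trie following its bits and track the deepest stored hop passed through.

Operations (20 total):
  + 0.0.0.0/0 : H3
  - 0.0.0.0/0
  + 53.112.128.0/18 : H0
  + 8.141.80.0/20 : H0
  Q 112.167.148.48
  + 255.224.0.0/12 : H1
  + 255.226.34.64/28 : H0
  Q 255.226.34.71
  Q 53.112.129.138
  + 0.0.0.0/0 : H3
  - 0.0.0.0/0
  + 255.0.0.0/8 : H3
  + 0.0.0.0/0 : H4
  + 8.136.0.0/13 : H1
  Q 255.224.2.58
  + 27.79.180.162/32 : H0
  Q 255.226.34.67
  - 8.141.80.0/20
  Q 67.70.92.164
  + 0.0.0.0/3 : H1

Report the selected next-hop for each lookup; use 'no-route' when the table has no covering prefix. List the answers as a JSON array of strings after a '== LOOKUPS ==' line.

Apply in order:
  add 0.0.0.0/0 -> H3 at depth 0
  del 0.0.0.0/0 (clear depth 0)
  add 53.112.128.0/18 -> H0 at depth 18
  add 8.141.80.0/20 -> H0 at depth 20
  Q 112.167.148.48: descend 0 ; hops seen [∅] ; pick no-route
  add 255.224.0.0/12 -> H1 at depth 12
  add 255.226.34.64/28 -> H0 at depth 28
  Q 255.226.34.71: descend 1111111111100010001000100100 ; hops seen [H1,H0] ; pick H0
  Q 53.112.129.138: descend 001101010111000010 ; hops seen [H0] ; pick H0
  add 0.0.0.0/0 -> H3 at depth 0
  del 0.0.0.0/0 (clear depth 0)
  add 255.0.0.0/8 -> H3 at depth 8
  add 0.0.0.0/0 -> H4 at depth 0
  add 8.136.0.0/13 -> H1 at depth 13
  Q 255.224.2.58: descend 11111111111000 ; hops seen [H4,H3,H1] ; pick H1
  add 27.79.180.162/32 -> H0 at depth 32
  Q 255.226.34.67: descend 1111111111100010001000100100 ; hops seen [H4,H3,H1,H0] ; pick H0
  del 8.141.80.0/20 (clear depth 20)
  Q 67.70.92.164: descend 0 ; hops seen [H4] ; pick H4
  add 0.0.0.0/3 -> H1 at depth 3

== LOOKUPS ==
["no-route","H0","H0","H1","H0","H4"]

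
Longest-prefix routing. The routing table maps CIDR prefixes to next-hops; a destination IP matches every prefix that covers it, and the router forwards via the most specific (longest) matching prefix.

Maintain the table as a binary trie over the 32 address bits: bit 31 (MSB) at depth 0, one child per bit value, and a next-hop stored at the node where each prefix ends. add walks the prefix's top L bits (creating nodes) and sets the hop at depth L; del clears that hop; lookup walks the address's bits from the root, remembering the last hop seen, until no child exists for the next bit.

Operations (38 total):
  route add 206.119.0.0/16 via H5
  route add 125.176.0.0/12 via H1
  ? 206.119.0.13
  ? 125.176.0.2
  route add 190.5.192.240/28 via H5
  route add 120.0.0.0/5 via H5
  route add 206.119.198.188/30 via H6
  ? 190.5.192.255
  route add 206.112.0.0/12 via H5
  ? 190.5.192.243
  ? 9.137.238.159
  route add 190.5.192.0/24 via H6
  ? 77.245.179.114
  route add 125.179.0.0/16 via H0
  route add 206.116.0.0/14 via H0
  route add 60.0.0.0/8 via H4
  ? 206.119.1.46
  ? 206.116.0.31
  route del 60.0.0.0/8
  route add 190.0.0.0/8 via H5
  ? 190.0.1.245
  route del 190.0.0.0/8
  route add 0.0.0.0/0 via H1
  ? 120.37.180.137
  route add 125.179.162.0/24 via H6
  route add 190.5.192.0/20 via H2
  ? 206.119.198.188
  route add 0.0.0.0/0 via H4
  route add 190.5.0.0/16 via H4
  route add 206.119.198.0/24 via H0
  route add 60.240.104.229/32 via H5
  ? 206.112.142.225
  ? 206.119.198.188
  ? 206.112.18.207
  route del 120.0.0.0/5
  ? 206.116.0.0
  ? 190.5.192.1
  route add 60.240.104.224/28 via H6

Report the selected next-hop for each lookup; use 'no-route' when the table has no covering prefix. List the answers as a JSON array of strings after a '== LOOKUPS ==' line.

Process each operation:
  add 206.119.0.0/16 -> H5 at depth 16
  add 125.176.0.0/12 -> H1 at depth 12
  lookup 206.119.0.13: bits 1100111001110111 walk d0:-→d1:-→d2:-→d3:-→d4:-→d5:-→d6:-→d7:-→d8:-→d9:-→d10:-→d11:-→d12:-→d13:-→d14:-→d15:-→d16:H5 -> H5
  lookup 125.176.0.2: bits 011111011011 walk d0:-→d1:-→d2:-→d3:-→d4:-→d5:-→d6:-→d7:-→d8:-→d9:-→d10:-→d11:-→d12:H1 -> H1
  add 190.5.192.240/28 -> H5 at depth 28
  add 120.0.0.0/5 -> H5 at depth 5
  add 206.119.198.188/30 -> H6 at depth 30
  lookup 190.5.192.255: bits 1011111000000101110000001111 walk d0:-→d1:-→d2:-→d3:-→d4:-→d5:-→d6:-→d7:-→d8:-→d9:-→d10:-→d11:-→d12:-→d13:-→d14:-→d15:-→d16:-→d17:-→d18:-→d19:-→d20:-→d21:-→d22:-→d23:-→d24:-→d25:-→d26:-→d27:-→d28:H5 -> H5
  add 206.112.0.0/12 -> H5 at depth 12
  lookup 190.5.192.243: bits 1011111000000101110000001111 walk d0:-→d1:-→d2:-→d3:-→d4:-→d5:-→d6:-→d7:-→d8:-→d9:-→d10:-→d11:-→d12:-→d13:-→d14:-→d15:-→d16:-→d17:-→d18:-→d19:-→d20:-→d21:-→d22:-→d23:-→d24:-→d25:-→d26:-→d27:-→d28:H5 -> H5
  lookup 9.137.238.159: bits 0 walk d0:-→d1:- -> no-route
  add 190.5.192.0/24 -> H6 at depth 24
  lookup 77.245.179.114: bits 01 walk d0:-→d1:-→d2:- -> no-route
  add 125.179.0.0/16 -> H0 at depth 16
  add 206.116.0.0/14 -> H0 at depth 14
  add 60.0.0.0/8 -> H4 at depth 8
  lookup 206.119.1.46: bits 1100111001110111 walk d0:-→d1:-→d2:-→d3:-→d4:-→d5:-→d6:-→d7:-→d8:-→d9:-→d10:-→d11:-→d12:H5→d13:-→d14:H0→d15:-→d16:H5 -> H5
  lookup 206.116.0.31: bits 11001110011101 walk d0:-→d1:-→d2:-→d3:-→d4:-→d5:-→d6:-→d7:-→d8:-→d9:-→d10:-→d11:-→d12:H5→d13:-→d14:H0 -> H0
  del 60.0.0.0/8 (clear depth 8)
  add 190.0.0.0/8 -> H5 at depth 8
  lookup 190.0.1.245: bits 1011111000000 walk d0:-→d1:-→d2:-→d3:-→d4:-→d5:-→d6:-→d7:-→d8:H5→d9:-→d10:-→d11:-→d12:-→d13:- -> H5
  del 190.0.0.0/8 (clear depth 8)
  add 0.0.0.0/0 -> H1 at depth 0
  lookup 120.37.180.137: bits 01111 walk d0:H1→d1:-→d2:-→d3:-→d4:-→d5:H5 -> H5
  add 125.179.162.0/24 -> H6 at depth 24
  add 190.5.192.0/20 -> H2 at depth 20
  lookup 206.119.198.188: bits 110011100111011111000110101111 walk d0:H1→d1:-→d2:-→d3:-→d4:-→d5:-→d6:-→d7:-→d8:-→d9:-→d10:-→d11:-→d12:H5→d13:-→d14:H0→d15:-→d16:H5→d17:-→d18:-→d19:-→d20:-→d21:-→d22:-→d23:-→d24:-→d25:-→d26:-→d27:-→d28:-→d29:-→d30:H6 -> H6
  add 0.0.0.0/0 -> H4 at depth 0
  add 190.5.0.0/16 -> H4 at depth 16
  add 206.119.198.0/24 -> H0 at depth 24
  add 60.240.104.229/32 -> H5 at depth 32
  lookup 206.112.142.225: bits 1100111001110 walk d0:H4→d1:-→d2:-→d3:-→d4:-→d5:-→d6:-→d7:-→d8:-→d9:-→d10:-→d11:-→d12:H5→d13:- -> H5
  lookup 206.119.198.188: bits 110011100111011111000110101111 walk d0:H4→d1:-→d2:-→d3:-→d4:-→d5:-→d6:-→d7:-→d8:-→d9:-→d10:-→d11:-→d12:H5→d13:-→d14:H0→d15:-→d16:H5→d17:-→d18:-→d19:-→d20:-→d21:-→d22:-→d23:-→d24:H0→d25:-→d26:-→d27:-→d28:-→d29:-→d30:H6 -> H6
  lookup 206.112.18.207: bits 1100111001110 walk d0:H4→d1:-→d2:-→d3:-→d4:-→d5:-→d6:-→d7:-→d8:-→d9:-→d10:-→d11:-→d12:H5→d13:- -> H5
  del 120.0.0.0/5 (clear depth 5)
  lookup 206.116.0.0: bits 11001110011101 walk d0:H4→d1:-→d2:-→d3:-→d4:-→d5:-→d6:-→d7:-→d8:-→d9:-→d10:-→d11:-→d12:H5→d13:-→d14:H0 -> H0
  lookup 190.5.192.1: bits 101111100000010111000000 walk d0:H4→d1:-→d2:-→d3:-→d4:-→d5:-→d6:-→d7:-→d8:-→d9:-→d10:-→d11:-→d12:-→d13:-→d14:-→d15:-→d16:H4→d17:-→d18:-→d19:-→d20:H2→d21:-→d22:-→d23:-→d24:H6 -> H6
  add 60.240.104.224/28 -> H6 at depth 28

== LOOKUPS ==
["H5","H1","H5","H5","no-route","no-route","H5","H0","H5","H5","H6","H5","H6","H5","H0","H6"]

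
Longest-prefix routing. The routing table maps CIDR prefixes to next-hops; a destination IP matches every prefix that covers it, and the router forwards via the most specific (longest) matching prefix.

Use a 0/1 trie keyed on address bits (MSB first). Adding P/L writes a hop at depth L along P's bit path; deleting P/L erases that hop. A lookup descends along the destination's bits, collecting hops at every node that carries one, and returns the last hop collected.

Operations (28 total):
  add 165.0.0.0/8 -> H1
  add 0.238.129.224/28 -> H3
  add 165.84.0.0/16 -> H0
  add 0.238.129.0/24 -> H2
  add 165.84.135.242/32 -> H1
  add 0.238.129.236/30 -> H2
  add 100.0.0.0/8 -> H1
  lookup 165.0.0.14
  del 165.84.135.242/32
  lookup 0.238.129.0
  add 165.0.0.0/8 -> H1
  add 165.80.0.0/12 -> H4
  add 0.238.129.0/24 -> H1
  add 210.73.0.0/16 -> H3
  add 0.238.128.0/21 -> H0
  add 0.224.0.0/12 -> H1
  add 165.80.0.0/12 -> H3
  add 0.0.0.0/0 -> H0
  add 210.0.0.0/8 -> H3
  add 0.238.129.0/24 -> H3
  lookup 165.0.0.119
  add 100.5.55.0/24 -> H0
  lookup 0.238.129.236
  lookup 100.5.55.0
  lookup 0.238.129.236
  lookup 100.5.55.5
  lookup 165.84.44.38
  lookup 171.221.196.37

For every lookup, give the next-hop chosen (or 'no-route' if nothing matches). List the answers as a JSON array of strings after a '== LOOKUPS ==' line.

Trace:
  + 165.0.0.0/8 (H1) depth=8
  + 0.238.129.224/28 (H3) depth=28
  + 165.84.0.0/16 (H0) depth=16
  + 0.238.129.0/24 (H2) depth=24
  + 165.84.135.242/32 (H1) depth=32
  + 0.238.129.236/30 (H2) depth=30
  + 100.0.0.0/8 (H1) depth=8
  ? 165.0.0.14  path d0:-→d1:-→d2:-→d3:-→d4:-→d5:-→d6:-→d7:-→d8:H1→d9:-  best=H1
  del 165.84.135.242/32 (clear depth 32)
  ? 0.238.129.0  path d0:-→d1:-→d2:-→d3:-→d4:-→d5:-→d6:-→d7:-→d8:-→d9:-→d10:-→d11:-→d12:-→d13:-→d14:-→d15:-→d16:-→d17:-→d18:-→d19:-→d20:-→d21:-→d22:-→d23:-→d24:H2  best=H2
  + 165.0.0.0/8 (H1) depth=8
  + 165.80.0.0/12 (H4) depth=12
  + 0.238.129.0/24 (H1) depth=24
  + 210.73.0.0/16 (H3) depth=16
  + 0.238.128.0/21 (H0) depth=21
  + 0.224.0.0/12 (H1) depth=12
  + 165.80.0.0/12 (H3) depth=12
  + 0.0.0.0/0 (H0) depth=0
  + 210.0.0.0/8 (H3) depth=8
  + 0.238.129.0/24 (H3) depth=24
  ? 165.0.0.119  path d0:H0→d1:-→d2:-→d3:-→d4:-→d5:-→d6:-→d7:-→d8:H1→d9:-  best=H1
  + 100.5.55.0/24 (H0) depth=24
  ? 0.238.129.236  path d0:H0→d1:-→d2:-→d3:-→d4:-→d5:-→d6:-→d7:-→d8:-→d9:-→d10:-→d11:-→d12:H1→d13:-→d14:-→d15:-→d16:-→d17:-→d18:-→d19:-→d20:-→d21:H0→d22:-→d23:-→d24:H3→d25:-→d26:-→d27:-→d28:H3→d29:-→d30:H2  best=H2
  ? 100.5.55.0  path d0:H0→d1:-→d2:-→d3:-→d4:-→d5:-→d6:-→d7:-→d8:H1→d9:-→d10:-→d11:-→d12:-→d13:-→d14:-→d15:-→d16:-→d17:-→d18:-→d19:-→d20:-→d21:-→d22:-→d23:-→d24:H0  best=H0
  ? 0.238.129.236  path d0:H0→d1:-→d2:-→d3:-→d4:-→d5:-→d6:-→d7:-→d8:-→d9:-→d10:-→d11:-→d12:H1→d13:-→d14:-→d15:-→d16:-→d17:-→d18:-→d19:-→d20:-→d21:H0→d22:-→d23:-→d24:H3→d25:-→d26:-→d27:-→d28:H3→d29:-→d30:H2  best=H2
  ? 100.5.55.5  path d0:H0→d1:-→d2:-→d3:-→d4:-→d5:-→d6:-→d7:-→d8:H1→d9:-→d10:-→d11:-→d12:-→d13:-→d14:-→d15:-→d16:-→d17:-→d18:-→d19:-→d20:-→d21:-→d22:-→d23:-→d24:H0  best=H0
  ? 165.84.44.38  path d0:H0→d1:-→d2:-→d3:-→d4:-→d5:-→d6:-→d7:-→d8:H1→d9:-→d10:-→d11:-→d12:H3→d13:-→d14:-→d15:-→d16:H0  best=H0
  ? 171.221.196.37  path d0:H0→d1:-→d2:-→d3:-→d4:-  best=H0

== LOOKUPS ==
["H1","H2","H1","H2","H0","H2","H0","H0","H0"]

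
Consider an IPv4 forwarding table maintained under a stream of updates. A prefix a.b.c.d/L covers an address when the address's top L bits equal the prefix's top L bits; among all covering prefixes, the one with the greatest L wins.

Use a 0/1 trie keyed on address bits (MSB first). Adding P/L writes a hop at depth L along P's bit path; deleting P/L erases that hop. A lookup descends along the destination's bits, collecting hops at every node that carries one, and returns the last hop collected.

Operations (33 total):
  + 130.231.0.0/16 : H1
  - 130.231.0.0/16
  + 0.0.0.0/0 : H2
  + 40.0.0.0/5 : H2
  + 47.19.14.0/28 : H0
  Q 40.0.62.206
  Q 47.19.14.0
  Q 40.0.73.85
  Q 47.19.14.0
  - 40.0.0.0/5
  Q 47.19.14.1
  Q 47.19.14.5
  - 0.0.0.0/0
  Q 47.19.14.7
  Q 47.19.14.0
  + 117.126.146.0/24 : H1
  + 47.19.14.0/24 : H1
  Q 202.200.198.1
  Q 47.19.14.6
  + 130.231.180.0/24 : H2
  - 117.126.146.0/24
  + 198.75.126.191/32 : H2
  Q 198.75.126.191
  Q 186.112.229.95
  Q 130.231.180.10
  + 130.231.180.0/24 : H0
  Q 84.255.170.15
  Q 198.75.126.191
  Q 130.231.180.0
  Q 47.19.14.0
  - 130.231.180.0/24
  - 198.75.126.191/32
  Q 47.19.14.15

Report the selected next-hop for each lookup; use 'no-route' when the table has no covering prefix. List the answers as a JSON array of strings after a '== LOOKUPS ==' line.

Trace:
  add 130.231.0.0/16 -> H1 at depth 16
  del 130.231.0.0/16 (clear depth 16)
  add 0.0.0.0/0 -> H2 at depth 0
  add 40.0.0.0/5 -> H2 at depth 5
  add 47.19.14.0/28 -> H0 at depth 28
  Q 40.0.62.206: descend 00101 ; hops seen [H2,H2] ; pick H2
  Q 47.19.14.0: descend 0010111100010011000011100000 ; hops seen [H2,H2,H0] ; pick H0
  Q 40.0.73.85: descend 00101 ; hops seen [H2,H2] ; pick H2
  Q 47.19.14.0: descend 0010111100010011000011100000 ; hops seen [H2,H2,H0] ; pick H0
  del 40.0.0.0/5 (clear depth 5)
  Q 47.19.14.1: descend 0010111100010011000011100000 ; hops seen [H2,H0] ; pick H0
  Q 47.19.14.5: descend 0010111100010011000011100000 ; hops seen [H2,H0] ; pick H0
  del 0.0.0.0/0 (clear depth 0)
  Q 47.19.14.7: descend 0010111100010011000011100000 ; hops seen [H0] ; pick H0
  Q 47.19.14.0: descend 0010111100010011000011100000 ; hops seen [H0] ; pick H0
  add 117.126.146.0/24 -> H1 at depth 24
  add 47.19.14.0/24 -> H1 at depth 24
  Q 202.200.198.1: descend 1 ; hops seen [∅] ; pick no-route
  Q 47.19.14.6: descend 0010111100010011000011100000 ; hops seen [H1,H0] ; pick H0
  add 130.231.180.0/24 -> H2 at depth 24
  del 117.126.146.0/24 (clear depth 24)
  add 198.75.126.191/32 -> H2 at depth 32
  Q 198.75.126.191: descend 11000110010010110111111010111111 ; hops seen [H2] ; pick H2
  Q 186.112.229.95: descend 10 ; hops seen [∅] ; pick no-route
  Q 130.231.180.10: descend 100000101110011110110100 ; hops seen [H2] ; pick H2
  add 130.231.180.0/24 -> H0 at depth 24
  Q 84.255.170.15: descend 01 ; hops seen [∅] ; pick no-route
  Q 198.75.126.191: descend 11000110010010110111111010111111 ; hops seen [H2] ; pick H2
  Q 130.231.180.0: descend 100000101110011110110100 ; hops seen [H0] ; pick H0
  Q 47.19.14.0: descend 0010111100010011000011100000 ; hops seen [H1,H0] ; pick H0
  del 130.231.180.0/24 (clear depth 24)
  del 198.75.126.191/32 (clear depth 32)
  Q 47.19.14.15: descend 0010111100010011000011100000 ; hops seen [H1,H0] ; pick H0

== LOOKUPS ==
["H2","H0","H2","H0","H0","H0","H0","H0","no-route","H0","H2","no-route","H2","no-route","H2","H0","H0","H0"]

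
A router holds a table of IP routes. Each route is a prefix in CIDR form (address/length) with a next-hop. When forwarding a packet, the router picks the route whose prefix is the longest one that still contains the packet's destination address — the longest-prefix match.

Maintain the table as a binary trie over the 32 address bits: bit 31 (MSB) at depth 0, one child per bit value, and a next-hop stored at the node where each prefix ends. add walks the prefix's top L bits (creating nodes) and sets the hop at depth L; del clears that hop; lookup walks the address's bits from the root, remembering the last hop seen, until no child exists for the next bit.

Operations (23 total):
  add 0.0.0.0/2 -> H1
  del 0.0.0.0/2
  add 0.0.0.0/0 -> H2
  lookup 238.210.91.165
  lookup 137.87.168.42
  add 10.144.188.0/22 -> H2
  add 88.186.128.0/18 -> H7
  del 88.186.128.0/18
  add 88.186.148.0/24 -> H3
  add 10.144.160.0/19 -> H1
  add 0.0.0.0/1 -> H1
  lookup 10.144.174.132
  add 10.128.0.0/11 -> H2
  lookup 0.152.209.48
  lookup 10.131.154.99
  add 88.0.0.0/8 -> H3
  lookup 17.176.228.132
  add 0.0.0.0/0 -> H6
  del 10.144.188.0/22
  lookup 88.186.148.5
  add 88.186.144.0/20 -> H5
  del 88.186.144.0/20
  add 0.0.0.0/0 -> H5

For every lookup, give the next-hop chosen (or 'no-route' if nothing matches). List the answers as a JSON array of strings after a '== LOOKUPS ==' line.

Apply in order:
  add 0.0.0.0/2 -> H1 at depth 2
  - 0.0.0.0/2 clear@2
  add 0.0.0.0/0 -> H2 at depth 0
  lookup 238.210.91.165: bits ε walk d0:H2 -> H2
  lookup 137.87.168.42: bits ε walk d0:H2 -> H2
  add 10.144.188.0/22 -> H2 at depth 22
  add 88.186.128.0/18 -> H7 at depth 18
  - 88.186.128.0/18 clear@18
  add 88.186.148.0/24 -> H3 at depth 24
  add 10.144.160.0/19 -> H1 at depth 19
  add 0.0.0.0/1 -> H1 at depth 1
  lookup 10.144.174.132: bits 0000101010010000101 walk d0:H2→d1:H1→d2:-→d3:-→d4:-→d5:-→d6:-→d7:-→d8:-→d9:-→d10:-→d11:-→d12:-→d13:-→d14:-→d15:-→d16:-→d17:-→d18:-→d19:H1 -> H1
  add 10.128.0.0/11 -> H2 at depth 11
  lookup 0.152.209.48: bits 0000 walk d0:H2→d1:H1→d2:-→d3:-→d4:- -> H1
  lookup 10.131.154.99: bits 00001010100 walk d0:H2→d1:H1→d2:-→d3:-→d4:-→d5:-→d6:-→d7:-→d8:-→d9:-→d10:-→d11:H2 -> H2
  add 88.0.0.0/8 -> H3 at depth 8
  lookup 17.176.228.132: bits 000 walk d0:H2→d1:H1→d2:-→d3:- -> H1
  add 0.0.0.0/0 -> H6 at depth 0
  - 10.144.188.0/22 clear@22
  lookup 88.186.148.5: bits 010110001011101010010100 walk d0:H6→d1:H1→d2:-→d3:-→d4:-→d5:-→d6:-→d7:-→d8:H3→d9:-→d10:-→d11:-→d12:-→d13:-→d14:-→d15:-→d16:-→d17:-→d18:-→d19:-→d20:-→d21:-→d22:-→d23:-→d24:H3 -> H3
  add 88.186.144.0/20 -> H5 at depth 20
  - 88.186.144.0/20 clear@20
  add 0.0.0.0/0 -> H5 at depth 0

== LOOKUPS ==
["H2","H2","H1","H1","H2","H1","H3"]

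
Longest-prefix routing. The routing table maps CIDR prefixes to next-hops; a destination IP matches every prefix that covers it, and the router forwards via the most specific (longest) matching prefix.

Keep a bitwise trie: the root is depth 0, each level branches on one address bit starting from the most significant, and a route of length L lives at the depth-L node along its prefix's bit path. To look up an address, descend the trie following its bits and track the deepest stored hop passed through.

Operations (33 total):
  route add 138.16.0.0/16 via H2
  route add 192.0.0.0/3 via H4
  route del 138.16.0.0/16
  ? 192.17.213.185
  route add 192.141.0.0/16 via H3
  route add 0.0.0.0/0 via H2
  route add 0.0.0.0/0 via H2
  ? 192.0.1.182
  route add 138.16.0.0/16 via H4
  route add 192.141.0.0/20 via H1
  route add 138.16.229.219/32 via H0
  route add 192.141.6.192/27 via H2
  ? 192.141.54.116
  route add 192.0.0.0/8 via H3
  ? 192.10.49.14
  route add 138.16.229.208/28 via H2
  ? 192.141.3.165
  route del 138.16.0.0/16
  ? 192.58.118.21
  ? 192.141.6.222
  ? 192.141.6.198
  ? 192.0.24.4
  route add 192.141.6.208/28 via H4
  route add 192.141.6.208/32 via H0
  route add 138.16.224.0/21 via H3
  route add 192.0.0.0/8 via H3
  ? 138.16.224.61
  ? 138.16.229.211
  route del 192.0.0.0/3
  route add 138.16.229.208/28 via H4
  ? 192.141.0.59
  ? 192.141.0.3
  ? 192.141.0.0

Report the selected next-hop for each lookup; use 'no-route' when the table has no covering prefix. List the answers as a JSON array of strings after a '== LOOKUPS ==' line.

Apply in order:
  + 138.16.0.0/16 (H2) depth=16
  + 192.0.0.0/3 (H4) depth=3
  del 138.16.0.0/16 (clear depth 16)
  Q 192.17.213.185: descend 110 ; hops seen [H4] ; pick H4
  + 192.141.0.0/16 (H3) depth=16
  + 0.0.0.0/0 (H2) depth=0
  + 0.0.0.0/0 (H2) depth=0
  Q 192.0.1.182: descend 11000000 ; hops seen [H2,H4] ; pick H4
  + 138.16.0.0/16 (H4) depth=16
  + 192.141.0.0/20 (H1) depth=20
  + 138.16.229.219/32 (H0) depth=32
  + 192.141.6.192/27 (H2) depth=27
  Q 192.141.54.116: descend 110000001000110100 ; hops seen [H2,H4,H3] ; pick H3
  + 192.0.0.0/8 (H3) depth=8
  Q 192.10.49.14: descend 11000000 ; hops seen [H2,H4,H3] ; pick H3
  + 138.16.229.208/28 (H2) depth=28
  Q 192.141.3.165: descend 110000001000110100000 ; hops seen [H2,H4,H3,H3,H1] ; pick H1
  del 138.16.0.0/16 (clear depth 16)
  Q 192.58.118.21: descend 11000000 ; hops seen [H2,H4,H3] ; pick H3
  Q 192.141.6.222: descend 110000001000110100000110110 ; hops seen [H2,H4,H3,H3,H1,H2] ; pick H2
  Q 192.141.6.198: descend 110000001000110100000110110 ; hops seen [H2,H4,H3,H3,H1,H2] ; pick H2
  Q 192.0.24.4: descend 11000000 ; hops seen [H2,H4,H3] ; pick H3
  + 192.141.6.208/28 (H4) depth=28
  + 192.141.6.208/32 (H0) depth=32
  + 138.16.224.0/21 (H3) depth=21
  + 192.0.0.0/8 (H3) depth=8
  Q 138.16.224.61: descend 100010100001000011100 ; hops seen [H2,H3] ; pick H3
  Q 138.16.229.211: descend 1000101000010000111001011101 ; hops seen [H2,H3,H2] ; pick H2
  del 192.0.0.0/3 (clear depth 3)
  + 138.16.229.208/28 (H4) depth=28
  Q 192.141.0.59: descend 110000001000110100000 ; hops seen [H2,H3,H3,H1] ; pick H1
  Q 192.141.0.3: descend 110000001000110100000 ; hops seen [H2,H3,H3,H1] ; pick H1
  Q 192.141.0.0: descend 110000001000110100000 ; hops seen [H2,H3,H3,H1] ; pick H1

== LOOKUPS ==
["H4","H4","H3","H3","H1","H3","H2","H2","H3","H3","H2","H1","H1","H1"]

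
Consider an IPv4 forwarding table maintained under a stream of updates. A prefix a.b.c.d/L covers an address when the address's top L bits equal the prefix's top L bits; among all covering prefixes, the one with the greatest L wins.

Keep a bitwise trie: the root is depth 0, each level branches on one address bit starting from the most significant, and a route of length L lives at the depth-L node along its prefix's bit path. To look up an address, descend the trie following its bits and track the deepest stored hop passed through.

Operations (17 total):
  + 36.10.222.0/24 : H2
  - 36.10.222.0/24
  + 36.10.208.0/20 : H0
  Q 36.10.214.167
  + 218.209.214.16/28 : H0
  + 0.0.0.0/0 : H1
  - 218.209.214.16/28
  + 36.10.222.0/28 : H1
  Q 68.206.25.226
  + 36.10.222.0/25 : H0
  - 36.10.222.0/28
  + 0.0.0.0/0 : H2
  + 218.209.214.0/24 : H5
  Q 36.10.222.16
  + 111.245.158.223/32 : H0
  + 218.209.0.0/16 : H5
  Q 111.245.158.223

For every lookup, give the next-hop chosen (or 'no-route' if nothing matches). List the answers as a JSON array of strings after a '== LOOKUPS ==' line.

Process each operation:
  add 36.10.222.0/24 -> H2 at depth 24
  - 36.10.222.0/24 clear@24
  add 36.10.208.0/20 -> H0 at depth 20
  lookup 36.10.214.167: bits 00100100000010101101 walk d0:-→d1:-→d2:-→d3:-→d4:-→d5:-→d6:-→d7:-→d8:-→d9:-→d10:-→d11:-→d12:-→d13:-→d14:-→d15:-→d16:-→d17:-→d18:-→d19:-→d20:H0 -> H0
  add 218.209.214.16/28 -> H0 at depth 28
  add 0.0.0.0/0 -> H1 at depth 0
  - 218.209.214.16/28 clear@28
  add 36.10.222.0/28 -> H1 at depth 28
  lookup 68.206.25.226: bits 0 walk d0:H1→d1:- -> H1
  add 36.10.222.0/25 -> H0 at depth 25
  - 36.10.222.0/28 clear@28
  add 0.0.0.0/0 -> H2 at depth 0
  add 218.209.214.0/24 -> H5 at depth 24
  lookup 36.10.222.16: bits 001001000000101011011110000 walk d0:H2→d1:-→d2:-→d3:-→d4:-→d5:-→d6:-→d7:-→d8:-→d9:-→d10:-→d11:-→d12:-→d13:-→d14:-→d15:-→d16:-→d17:-→d18:-→d19:-→d20:H0→d21:-→d22:-→d23:-→d24:-→d25:H0→d26:-→d27:- -> H0
  add 111.245.158.223/32 -> H0 at depth 32
  add 218.209.0.0/16 -> H5 at depth 16
  lookup 111.245.158.223: bits 01101111111101011001111011011111 walk d0:H2→d1:-→d2:-→d3:-→d4:-→d5:-→d6:-→d7:-→d8:-→d9:-→d10:-→d11:-→d12:-→d13:-→d14:-→d15:-→d16:-→d17:-→d18:-→d19:-→d20:-→d21:-→d22:-→d23:-→d24:-→d25:-→d26:-→d27:-→d28:-→d29:-→d30:-→d31:-→d32:H0 -> H0

== LOOKUPS ==
["H0","H1","H0","H0"]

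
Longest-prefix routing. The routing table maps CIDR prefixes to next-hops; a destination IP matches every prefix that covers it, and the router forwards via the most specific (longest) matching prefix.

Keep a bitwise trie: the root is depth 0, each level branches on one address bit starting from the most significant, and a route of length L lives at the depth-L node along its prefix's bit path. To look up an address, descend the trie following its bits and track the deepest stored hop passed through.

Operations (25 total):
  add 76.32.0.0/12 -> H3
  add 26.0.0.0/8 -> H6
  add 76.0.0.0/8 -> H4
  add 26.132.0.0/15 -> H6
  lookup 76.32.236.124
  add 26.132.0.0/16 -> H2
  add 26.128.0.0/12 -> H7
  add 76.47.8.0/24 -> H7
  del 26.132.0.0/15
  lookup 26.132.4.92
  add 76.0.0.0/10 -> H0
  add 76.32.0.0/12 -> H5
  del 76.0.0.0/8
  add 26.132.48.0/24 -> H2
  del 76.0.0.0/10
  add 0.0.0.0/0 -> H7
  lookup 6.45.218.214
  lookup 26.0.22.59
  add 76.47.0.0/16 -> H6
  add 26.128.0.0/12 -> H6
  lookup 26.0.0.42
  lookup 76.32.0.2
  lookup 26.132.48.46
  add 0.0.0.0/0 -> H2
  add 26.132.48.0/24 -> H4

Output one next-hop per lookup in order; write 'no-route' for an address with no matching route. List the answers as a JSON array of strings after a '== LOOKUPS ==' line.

Apply in order:
  add 76.32.0.0/12 -> H3 at depth 12
  add 26.0.0.0/8 -> H6 at depth 8
  add 76.0.0.0/8 -> H4 at depth 8
  add 26.132.0.0/15 -> H6 at depth 15
  ? 76.32.236.124  path d0:-→d1:-→d2:-→d3:-→d4:-→d5:-→d6:-→d7:-→d8:H4→d9:-→d10:-→d11:-→d12:H3  best=H3
  add 26.132.0.0/16 -> H2 at depth 16
  add 26.128.0.0/12 -> H7 at depth 12
  add 76.47.8.0/24 -> H7 at depth 24
  - 26.132.0.0/15 clear@15
  ? 26.132.4.92  path d0:-→d1:-→d2:-→d3:-→d4:-→d5:-→d6:-→d7:-→d8:H6→d9:-→d10:-→d11:-→d12:H7→d13:-→d14:-→d15:-→d16:H2  best=H2
  add 76.0.0.0/10 -> H0 at depth 10
  add 76.32.0.0/12 -> H5 at depth 12
  - 76.0.0.0/8 clear@8
  add 26.132.48.0/24 -> H2 at depth 24
  - 76.0.0.0/10 clear@10
  add 0.0.0.0/0 -> H7 at depth 0
  ? 6.45.218.214  path d0:H7→d1:-→d2:-→d3:-  best=H7
  ? 26.0.22.59  path d0:H7→d1:-→d2:-→d3:-→d4:-→d5:-→d6:-→d7:-→d8:H6  best=H6
  add 76.47.0.0/16 -> H6 at depth 16
  add 26.128.0.0/12 -> H6 at depth 12
  ? 26.0.0.42  path d0:H7→d1:-→d2:-→d3:-→d4:-→d5:-→d6:-→d7:-→d8:H6  best=H6
  ? 76.32.0.2  path d0:H7→d1:-→d2:-→d3:-→d4:-→d5:-→d6:-→d7:-→d8:-→d9:-→d10:-→d11:-→d12:H5  best=H5
  ? 26.132.48.46  path d0:H7→d1:-→d2:-→d3:-→d4:-→d5:-→d6:-→d7:-→d8:H6→d9:-→d10:-→d11:-→d12:H6→d13:-→d14:-→d15:-→d16:H2→d17:-→d18:-→d19:-→d20:-→d21:-→d22:-→d23:-→d24:H2  best=H2
  add 0.0.0.0/0 -> H2 at depth 0
  add 26.132.48.0/24 -> H4 at depth 24

== LOOKUPS ==
["H3","H2","H7","H6","H6","H5","H2"]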